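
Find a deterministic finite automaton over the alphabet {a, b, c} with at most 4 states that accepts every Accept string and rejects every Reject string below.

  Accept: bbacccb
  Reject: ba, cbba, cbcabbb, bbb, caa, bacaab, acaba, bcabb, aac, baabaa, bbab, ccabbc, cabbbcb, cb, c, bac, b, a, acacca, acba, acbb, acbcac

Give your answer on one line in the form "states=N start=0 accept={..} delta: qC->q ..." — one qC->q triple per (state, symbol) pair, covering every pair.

Grow the machine one transition at a time. Run the examples from 0; the earliest place one falls off (shortest prefix, ties alphabetical) gets sent to the lowest-numbered state that keeps every Accept/Reject pair distinguishable — a pair clashes when both reach the same state with identical unread suffix — and to a fresh state only if none does.
a: 0a undefined. 0a->0: ok.
b: 0b undefined. 0b->0: ok.
c: 0c undefined. 0c->0: no, bbacccb/ba meet in 0. Open state 1: 0c->1.
ca: 1a undefined. 1a->0: ok.
cb: 1b undefined. 1b->0: ok.
cc: 1c undefined. 1c->0: no, bbacccb/ba meet in 0. 1c->1: no, bbacccb/ba meet in 0. Open state 2: 1c->2.
cca: 2a undefined. 2a->0: ok.
bbaccc: 2c undefined. 2c->0: no, bbacccb/ba meet in 0. 2c->1: no, bbacccb/ba meet in 0. 2c->2: ok.
bbacccb: 2b undefined. 2b->0: no, bbacccb/ba meet in 0. 2b->1: no, bbacccb/aac meet in 1. 2b->2: ok.
All examples now run through 3 states with every (state, symbol) defined. Accept strings end in {2}, Reject strings end in {0,1}; accept={2}.

states=3 start=0 accept={2} delta: 0a->0 0b->0 0c->1 1a->0 1b->0 1c->2 2a->0 2b->2 2c->2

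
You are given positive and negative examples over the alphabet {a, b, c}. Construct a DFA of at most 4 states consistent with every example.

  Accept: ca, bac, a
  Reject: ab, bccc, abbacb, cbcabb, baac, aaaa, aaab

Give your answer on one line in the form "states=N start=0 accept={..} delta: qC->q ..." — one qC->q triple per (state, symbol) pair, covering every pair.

Grow the machine one transition at a time. Run the examples from 0; the earliest place one falls off (shortest prefix, ties alphabetical) gets sent to the lowest-numbered state that keeps every Accept/Reject pair distinguishable — a pair clashes when both reach the same state with identical unread suffix — and to a fresh state only if none does.
a: 0a undefined. 0a->0: no, a/aaaa meet in 0. Open state 1: 0a->1.
b: 0b undefined. 0b->0: ok.
c: 0c undefined. 0c->0: ok.
aa: 1a undefined. 1a->0: ok.
ab: 1b undefined. 1b->0: ok.
bac: 1c undefined. 1c->0: no, bac/ab meet in 0. 1c->1: ok.
All examples now run through 2 states with every (state, symbol) defined. Accept strings end in {1}, Reject strings end in {0}; accept={1}.

states=2 start=0 accept={1} delta: 0a->1 0b->0 0c->0 1a->0 1b->0 1c->1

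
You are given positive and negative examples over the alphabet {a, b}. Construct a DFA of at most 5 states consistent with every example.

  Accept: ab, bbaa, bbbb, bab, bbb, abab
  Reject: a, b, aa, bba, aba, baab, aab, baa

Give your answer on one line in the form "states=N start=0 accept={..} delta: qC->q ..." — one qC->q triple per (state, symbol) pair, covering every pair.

states=5 start=0 accept={3} delta: 0a->1 0b->2 1a->0 1b->3 2a->1 2b->3 3a->4 3b->3 4a->3 4b->3

Fold the examples into a partial DFA from state 0: repeatedly fix the first undefined (state, symbol) met by the shortest-then-alphabetical prefix, trying targets in increasing order and rejecting any under which an Accept and a Reject string meet in one state with the same remainder; add a state when all current targets are rejected. Accepting states are where Accept strings end.
a: 0a undefined. 0a->0: no, ab/b meet in 0 with "b" left. Open state 1: 0a->1.
b: 0b undefined. 0b->0: no, bbaa/aa meet in 1 with "a" left. 0b->1: no, bab/aab meet in 1 with "ab" left. Open state 2: 0b->2.
aa: 1a undefined. 1a->0: ok.
ab: 1b undefined. 1b->0: no, ab/aa meet in 0. 1b->1: no, ab/a meet in 1. 1b->2: no, ab/b meet in 2. Open state 3: 1b->3.
ba: 2a undefined. 2a->0: no, ab/baab meet in 3. 2a->1: ok.
bb: 2b undefined. 2b->0: no, bbaa/aa meet in 0. 2b->1: no, bbaa/a meet in 1. 2b->2: no, bbaa/aa meet in 0. 2b->3: ok.
aba: 3a undefined. 3a->0: no, bbaa/a meet in 1. 3a->1: no, bbaa/aa meet in 0. 3a->2: no, bbaa/a meet in 1. 3a->3: no, ab/bba meet in 3. Open state 4: 3a->4.
bbb: 3b undefined. 3b->0: no, bbbb/b meet in 2. 3b->1: no, bbb/a meet in 1. 3b->2: no, bbb/b meet in 2. 3b->3: ok.
abab: 4b undefined. 4b->0: no, abab/aa meet in 0. 4b->1: no, abab/a meet in 1. 4b->2: no, abab/b meet in 2. 4b->3: ok.
bbaa: 4a undefined. 4a->0: no, bbaa/aa meet in 0. 4a->1: no, bbaa/a meet in 1. 4a->2: no, bbaa/b meet in 2. 4a->3: ok.
All examples now run through 5 states with every (state, symbol) defined. Accept strings end in {3}, Reject strings end in {0,1,2,4}; accept={3}.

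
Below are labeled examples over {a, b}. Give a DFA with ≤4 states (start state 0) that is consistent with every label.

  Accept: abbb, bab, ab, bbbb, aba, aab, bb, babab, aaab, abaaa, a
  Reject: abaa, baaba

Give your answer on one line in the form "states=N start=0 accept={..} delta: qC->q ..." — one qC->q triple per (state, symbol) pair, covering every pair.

states=4 start=0 accept={0,1,2} delta: 0a->0 0b->1 1a->2 1b->0 2a->3 2b->0 3a->0 3b->2

State merging on the prefix tree: take the shortest (then alphabetical) example prefix whose next move is undefined and point that move at state 0, else 1, else 2, ...; a target is out if some Accept/Reject pair would then sit in one state with the same input left (inseparable). If every existing state is out, open a new one.
a: 0a undefined. 0a->0: ok.
b: 0b undefined. 0b->0: no, abbb/abaa meet in 0. Open state 1: 0b->1.
ba: 1a undefined. 1a->0: no, aba/abaa meet in 0. 1a->1: no, ab/abaa meet in 1. Open state 2: 1a->2.
bb: 1b undefined. 1b->0: ok.
baa: 2a undefined. 2a->0: no, bbbb/abaa meet in 0. 2a->1: no, abbb/abaa meet in 1. 2a->2: no, aba/abaa meet in 2. Open state 3: 2a->3.
bab: 2b undefined. 2b->0: ok.
baab: 3b undefined. 3b->0: no, bab/baaba meet in 0. 3b->1: no, aba/baaba meet in 2. 3b->2: ok.
abaaa: 3a undefined. 3a->0: ok.
All examples now run through 4 states with every (state, symbol) defined. Accept strings end in {0,1,2}, Reject strings end in {3}; accept={0,1,2}.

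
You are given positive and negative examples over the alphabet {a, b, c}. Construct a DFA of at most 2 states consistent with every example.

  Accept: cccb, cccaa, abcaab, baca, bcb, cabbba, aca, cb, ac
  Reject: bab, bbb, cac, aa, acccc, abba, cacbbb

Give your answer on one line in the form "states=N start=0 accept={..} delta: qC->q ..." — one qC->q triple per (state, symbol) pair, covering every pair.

Grow the machine one transition at a time. Run the examples from 0; the earliest place one falls off (shortest prefix, ties alphabetical) gets sent to the lowest-numbered state that keeps every Accept/Reject pair distinguishable — a pair clashes when both reach the same state with identical unread suffix — and to a fresh state only if none does.
a: 0a undefined. 0a->0: ok.
b: 0b undefined. 0b->0: ok.
c: 0c undefined. 0c->0: no, cccb/bab meet in 0. Open state 1: 0c->1.
ca: 1a undefined. 1a->0: no, abcaab/bab meet in 0. 1a->1: ok.
cb: 1b undefined. 1b->0: no, abcaab/bab meet in 0. 1b->1: ok.
cc: 1c undefined. 1c->0: ok.
All examples now run through 2 states with every (state, symbol) defined. Accept strings end in {1}, Reject strings end in {0}; accept={1}.

states=2 start=0 accept={1} delta: 0a->0 0b->0 0c->1 1a->1 1b->1 1c->0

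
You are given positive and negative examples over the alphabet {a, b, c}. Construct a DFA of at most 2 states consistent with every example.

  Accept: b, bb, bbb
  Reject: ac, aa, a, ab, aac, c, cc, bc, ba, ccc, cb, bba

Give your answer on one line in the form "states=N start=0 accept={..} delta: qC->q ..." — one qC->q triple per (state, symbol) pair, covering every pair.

State merging on the prefix tree: take the shortest (then alphabetical) example prefix whose next move is undefined and point that move at state 0, else 1, else 2, ...; a target is out if some Accept/Reject pair would then sit in one state with the same input left (inseparable). If every existing state is out, open a new one.
a: 0a undefined. 0a->0: no, b/ab meet in 0 with "b" left. Open state 1: 0a->1.
b: 0b undefined. 0b->0: ok.
c: 0c undefined. 0c->0: no, b/c meet in 0. 0c->1: ok.
aa: 1a undefined. 1a->0: no, b/aa meet in 0. 1a->1: ok.
ab: 1b undefined. 1b->0: no, b/ab meet in 0. 1b->1: ok.
ac: 1c undefined. 1c->0: no, b/ac meet in 0. 1c->1: ok.
All examples now run through 2 states with every (state, symbol) defined. Accept strings end in {0}, Reject strings end in {1}; accept={0}.

states=2 start=0 accept={0} delta: 0a->1 0b->0 0c->1 1a->1 1b->1 1c->1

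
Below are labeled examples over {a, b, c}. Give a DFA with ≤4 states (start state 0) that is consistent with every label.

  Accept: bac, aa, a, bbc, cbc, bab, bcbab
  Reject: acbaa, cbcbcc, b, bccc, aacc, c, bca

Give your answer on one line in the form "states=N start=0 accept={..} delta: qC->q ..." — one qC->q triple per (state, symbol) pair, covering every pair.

states=3 start=0 accept={0} delta: 0a->0 0b->1 0c->1 1a->2 1b->2 1c->1 2a->2 2b->0 2c->0

Fold the examples into a partial DFA from state 0: repeatedly fix the first undefined (state, symbol) met by the shortest-then-alphabetical prefix, trying targets in increasing order and rejecting any under which an Accept and a Reject string meet in one state with the same remainder; add a state when all current targets are rejected. Accepting states are where Accept strings end.
a: 0a undefined. 0a->0: ok.
b: 0b undefined. 0b->0: no, bac/c meet in 0 with "c" left. Open state 1: 0b->1.
c: 0c undefined. 0c->0: no, aa/aacc meet in 0. 0c->1: ok.
ba: 1a undefined. 1a->0: no, bac/b meet in 1. 1a->1: no, bac/aacc meet in 1 with "c" left. Open state 2: 1a->2.
bb: 1b undefined. 1b->0: no, aa/acbaa meet in 0. 1b->1: no, bbc/aacc meet in 1 with "c" left. 1b->2: ok.
bc: 1c undefined. 1c->0: no, aa/bccc meet in 0. 1c->1: ok.
bab: 2b undefined. 2b->0: ok.
bac: 2c undefined. 2c->0: ok.
acba: 2a undefined. 2a->0: no, bac/acbaa meet in 0. 2a->1: no, bcbab/acbaa meet in 2. 2a->2: ok.
All examples now run through 3 states with every (state, symbol) defined. Accept strings end in {0}, Reject strings end in {1,2}; accept={0}.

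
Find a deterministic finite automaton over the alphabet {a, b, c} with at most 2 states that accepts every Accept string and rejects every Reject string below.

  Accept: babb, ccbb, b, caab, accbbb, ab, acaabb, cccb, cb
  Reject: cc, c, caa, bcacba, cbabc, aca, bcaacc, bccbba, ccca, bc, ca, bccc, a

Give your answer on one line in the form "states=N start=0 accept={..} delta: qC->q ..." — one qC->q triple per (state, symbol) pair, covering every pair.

states=2 start=0 accept={1} delta: 0a->0 0b->1 0c->0 1a->0 1b->1 1c->0

State merging on the prefix tree: take the shortest (then alphabetical) example prefix whose next move is undefined and point that move at state 0, else 1, else 2, ...; a target is out if some Accept/Reject pair would then sit in one state with the same input left (inseparable). If every existing state is out, open a new one.
a: 0a undefined. 0a->0: ok.
b: 0b undefined. 0b->0: no, babb/a meet in 0. Open state 1: 0b->1.
c: 0c undefined. 0c->0: ok.
ba: 1a undefined. 1a->0: ok.
bc: 1c undefined. 1c->0: ok.
babb: 1b undefined. 1b->0: no, babb/cc meet in 0. 1b->1: ok.
All examples now run through 2 states with every (state, symbol) defined. Accept strings end in {1}, Reject strings end in {0}; accept={1}.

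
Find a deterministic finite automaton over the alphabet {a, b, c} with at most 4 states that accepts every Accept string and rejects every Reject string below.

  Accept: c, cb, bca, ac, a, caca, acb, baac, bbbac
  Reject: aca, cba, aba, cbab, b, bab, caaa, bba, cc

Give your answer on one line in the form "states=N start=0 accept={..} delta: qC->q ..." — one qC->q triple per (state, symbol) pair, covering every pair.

State merging on the prefix tree: take the shortest (then alphabetical) example prefix whose next move is undefined and point that move at state 0, else 1, else 2, ...; a target is out if some Accept/Reject pair would then sit in one state with the same input left (inseparable). If every existing state is out, open a new one.
a: 0a undefined. 0a->0: ok.
b: 0b undefined. 0b->0: no, bca/aca meet in 0 with "ca" left. Open state 1: 0b->1.
c: 0c undefined. 0c->0: no, c/aca meet in 0. 0c->1: no, c/b meet in 1. Open state 2: 0c->2.
ba: 1a undefined. 1a->0: no, a/aba meet in 0. 1a->1: ok.
bb: 1b undefined. 1b->0: no, a/bab meet in 0. 1b->1: ok.
bc: 1c undefined. 1c->0: ok.
ca: 2a undefined. 2a->0: no, bca/aca meet in 0. 2a->1: ok.
cb: 2b undefined. 2b->0: no, cb/cba meet in 0. 2b->1: no, cb/aca meet in 1. 2b->2: ok.
cc: 2c undefined. 2c->0: no, bca/cc meet in 0. 2c->1: ok.
All examples now run through 3 states with every (state, symbol) defined. Accept strings end in {0,2}, Reject strings end in {1}; accept={0,2}.

states=3 start=0 accept={0,2} delta: 0a->0 0b->1 0c->2 1a->1 1b->1 1c->0 2a->1 2b->2 2c->1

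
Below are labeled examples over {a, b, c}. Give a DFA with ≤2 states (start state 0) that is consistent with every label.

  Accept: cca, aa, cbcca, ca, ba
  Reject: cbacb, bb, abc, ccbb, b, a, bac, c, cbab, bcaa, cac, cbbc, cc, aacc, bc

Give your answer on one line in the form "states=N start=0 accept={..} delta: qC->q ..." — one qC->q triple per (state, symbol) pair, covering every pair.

states=2 start=0 accept={0} delta: 0a->1 0b->1 0c->1 1a->0 1b->1 1c->1

Fold the examples into a partial DFA from state 0: repeatedly fix the first undefined (state, symbol) met by the shortest-then-alphabetical prefix, trying targets in increasing order and rejecting any under which an Accept and a Reject string meet in one state with the same remainder; add a state when all current targets are rejected. Accepting states are where Accept strings end.
a: 0a undefined. 0a->0: no, aa/a meet in 0. Open state 1: 0a->1.
b: 0b undefined. 0b->0: no, ba/a meet in 1. 0b->1: ok.
c: 0c undefined. 0c->0: no, cca/b meet in 1. 0c->1: ok.
aa: 1a undefined. 1a->0: ok.
ab: 1b undefined. 1b->0: no, aa/bb meet in 0. 1b->1: ok.
bc: 1c undefined. 1c->0: no, cca/cbacb meet in 1. 1c->1: ok.
All examples now run through 2 states with every (state, symbol) defined. Accept strings end in {0}, Reject strings end in {1}; accept={0}.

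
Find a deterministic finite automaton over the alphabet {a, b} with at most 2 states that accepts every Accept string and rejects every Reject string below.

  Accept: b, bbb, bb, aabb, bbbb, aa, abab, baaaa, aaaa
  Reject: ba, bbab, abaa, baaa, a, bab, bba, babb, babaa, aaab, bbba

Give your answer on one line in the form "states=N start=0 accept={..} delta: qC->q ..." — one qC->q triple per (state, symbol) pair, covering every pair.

states=2 start=0 accept={0} delta: 0a->1 0b->0 1a->0 1b->1

State merging on the prefix tree: take the shortest (then alphabetical) example prefix whose next move is undefined and point that move at state 0, else 1, else 2, ...; a target is out if some Accept/Reject pair would then sit in one state with the same input left (inseparable). If every existing state is out, open a new one.
a: 0a undefined. 0a->0: no, b/aaab meet in 0 with "b" left. Open state 1: 0a->1.
b: 0b undefined. 0b->0: ok.
aa: 1a undefined. 1a->0: ok.
ab: 1b undefined. 1b->0: no, b/bbab meet in 0. 1b->1: ok.
All examples now run through 2 states with every (state, symbol) defined. Accept strings end in {0}, Reject strings end in {1}; accept={0}.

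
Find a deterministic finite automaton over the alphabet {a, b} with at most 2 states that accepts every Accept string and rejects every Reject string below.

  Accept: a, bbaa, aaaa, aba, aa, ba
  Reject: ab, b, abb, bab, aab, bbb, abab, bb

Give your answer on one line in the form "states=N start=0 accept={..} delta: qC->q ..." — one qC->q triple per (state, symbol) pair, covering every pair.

Grow the machine one transition at a time. Run the examples from 0; the earliest place one falls off (shortest prefix, ties alphabetical) gets sent to the lowest-numbered state that keeps every Accept/Reject pair distinguishable — a pair clashes when both reach the same state with identical unread suffix — and to a fresh state only if none does.
a: 0a undefined. 0a->0: ok.
b: 0b undefined. 0b->0: no, a/ab meet in 0. Open state 1: 0b->1.
ba: 1a undefined. 1a->0: ok.
bb: 1b undefined. 1b->0: no, a/abb meet in 0. 1b->1: ok.
All examples now run through 2 states with every (state, symbol) defined. Accept strings end in {0}, Reject strings end in {1}; accept={0}.

states=2 start=0 accept={0} delta: 0a->0 0b->1 1a->0 1b->1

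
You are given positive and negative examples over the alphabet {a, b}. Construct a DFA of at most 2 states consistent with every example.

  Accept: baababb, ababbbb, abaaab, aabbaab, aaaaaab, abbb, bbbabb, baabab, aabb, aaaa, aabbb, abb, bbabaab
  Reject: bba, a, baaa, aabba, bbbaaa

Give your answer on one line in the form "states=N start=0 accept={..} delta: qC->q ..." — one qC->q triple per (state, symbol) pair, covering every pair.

states=2 start=0 accept={0} delta: 0a->1 0b->0 1a->0 1b->0

Grow the machine one transition at a time. Run the examples from 0; the earliest place one falls off (shortest prefix, ties alphabetical) gets sent to the lowest-numbered state that keeps every Accept/Reject pair distinguishable — a pair clashes when both reach the same state with identical unread suffix — and to a fresh state only if none does.
a: 0a undefined. 0a->0: no, aaaa/a meet in 0. Open state 1: 0a->1.
b: 0b undefined. 0b->0: ok.
aa: 1a undefined. 1a->0: ok.
ab: 1b undefined. 1b->0: ok.
All examples now run through 2 states with every (state, symbol) defined. Accept strings end in {0}, Reject strings end in {1}; accept={0}.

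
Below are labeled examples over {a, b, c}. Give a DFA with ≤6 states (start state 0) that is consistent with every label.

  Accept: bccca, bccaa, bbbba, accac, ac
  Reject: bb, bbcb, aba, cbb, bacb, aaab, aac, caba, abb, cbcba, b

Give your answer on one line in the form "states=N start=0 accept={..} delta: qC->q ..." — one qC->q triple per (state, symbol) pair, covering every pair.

Grow the machine one transition at a time. Run the examples from 0; the earliest place one falls off (shortest prefix, ties alphabetical) gets sent to the lowest-numbered state that keeps every Accept/Reject pair distinguishable — a pair clashes when both reach the same state with identical unread suffix — and to a fresh state only if none does.
a: 0a undefined. 0a->0: no, ac/aac meet in 0 with "c" left. Open state 1: 0a->1.
b: 0b undefined. 0b->0: ok.
c: 0c undefined. 0c->0: no, bccca/cbcba meet in 1. 0c->1: ok.
aa: 1a undefined. 1a->0: no, bbbba/aac meet in 1. 1a->1: no, ac/aac meet in 1 with "c" left. Open state 2: 1a->2.
ab: 1b undefined. 1b->0: no, bbbba/aba meet in 1. 1b->1: no, bbbba/bbcb meet in 1. 1b->2: ok.
ac: 1c undefined. 1c->0: no, bccca/bbcb meet in 2. 1c->1: no, bccca/bbcb meet in 2. 1c->2: no, ac/bbcb meet in 2. Open state 3: 1c->3.
aaa: 2a undefined. 2a->0: ok.
aac: 2c undefined. 2c->0: no, bbbba/cbcba meet in 1. 2c->1: no, bbbba/aac meet in 1. 2c->2: ok.
abb: 2b undefined. 2b->0: no, bbbba/caba meet in 1. 2b->1: no, bbbba/cbb meet in 1. 2b->2: ok.
acc: 3c undefined. 3c->0: ok.
bacb: 3b undefined. 3b->0: ok.
bcca: 3a undefined. 3a->0: ok.
All examples now run through 4 states with every (state, symbol) defined. Accept strings end in {1,3}, Reject strings end in {0,2}; accept={1,3}.

states=4 start=0 accept={1,3} delta: 0a->1 0b->0 0c->1 1a->2 1b->2 1c->3 2a->0 2b->2 2c->2 3a->0 3b->0 3c->0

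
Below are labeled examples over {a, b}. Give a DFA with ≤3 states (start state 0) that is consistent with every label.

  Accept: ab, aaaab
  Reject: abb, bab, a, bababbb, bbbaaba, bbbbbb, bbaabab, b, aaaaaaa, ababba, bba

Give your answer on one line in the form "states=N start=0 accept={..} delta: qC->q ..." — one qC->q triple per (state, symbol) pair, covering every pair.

states=3 start=0 accept={2} delta: 0a->1 0b->1 1a->2 1b->2 2a->0 2b->0

State merging on the prefix tree: take the shortest (then alphabetical) example prefix whose next move is undefined and point that move at state 0, else 1, else 2, ...; a target is out if some Accept/Reject pair would then sit in one state with the same input left (inseparable). If every existing state is out, open a new one.
a: 0a undefined. 0a->0: no, ab/b meet in 0 with "b" left. Open state 1: 0a->1.
b: 0b undefined. 0b->0: no, ab/bab meet in 1 with "b" left. 0b->1: ok.
aa: 1a undefined. 1a->0: no, aaaab/bab meet in 1. 1a->1: no, ab/bab meet in 1 with "b" left. Open state 2: 1a->2.
ab: 1b undefined. 1b->0: no, ab/bbbbbb meet in 0. 1b->1: no, ab/abb meet in 1. 1b->2: ok.
aaa: 2a undefined. 2a->0: ok.
abb: 2b undefined. 2b->0: ok.
All examples now run through 3 states with every (state, symbol) defined. Accept strings end in {2}, Reject strings end in {0,1}; accept={2}.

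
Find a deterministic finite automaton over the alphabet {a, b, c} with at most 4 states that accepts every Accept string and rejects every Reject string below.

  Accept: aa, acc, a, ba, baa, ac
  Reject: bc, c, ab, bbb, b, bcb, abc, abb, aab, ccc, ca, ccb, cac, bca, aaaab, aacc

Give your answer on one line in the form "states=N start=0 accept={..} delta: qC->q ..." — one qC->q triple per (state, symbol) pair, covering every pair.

states=4 start=0 accept={1,3} delta: 0a->1 0b->0 0c->2 1a->3 1b->0 1c->1 2a->0 2b->0 2c->0 3a->0 3b->0 3c->0

Grow the machine one transition at a time. Run the examples from 0; the earliest place one falls off (shortest prefix, ties alphabetical) gets sent to the lowest-numbered state that keeps every Accept/Reject pair distinguishable — a pair clashes when both reach the same state with identical unread suffix — and to a fresh state only if none does.
a: 0a undefined. 0a->0: no, acc/aacc meet in 0 with "cc" left. Open state 1: 0a->1.
b: 0b undefined. 0b->0: ok.
c: 0c undefined. 0c->0: no, a/ca meet in 1. 0c->1: no, aa/ca meet in 1 with "a" left. Open state 2: 0c->2.
aa: 1a undefined. 1a->0: no, aa/bbb meet in 0. 1a->1: no, acc/aacc meet in 1 with "cc" left. 1a->2: no, aa/bc meet in 2. Open state 3: 1a->3.
ab: 1b undefined. 1b->0: ok.
ac: 1c undefined. 1c->0: no, acc/bc meet in 2. 1c->1: ok.
ca: 2a undefined. 2a->0: ok.
cc: 2c undefined. 2c->0: ok.
aaa: 3a undefined. 3a->0: ok.
aab: 3b undefined. 3b->0: ok.
aac: 3c undefined. 3c->0: ok.
bcb: 2b undefined. 2b->0: ok.
All examples now run through 4 states with every (state, symbol) defined. Accept strings end in {1,3}, Reject strings end in {0,2}; accept={1,3}.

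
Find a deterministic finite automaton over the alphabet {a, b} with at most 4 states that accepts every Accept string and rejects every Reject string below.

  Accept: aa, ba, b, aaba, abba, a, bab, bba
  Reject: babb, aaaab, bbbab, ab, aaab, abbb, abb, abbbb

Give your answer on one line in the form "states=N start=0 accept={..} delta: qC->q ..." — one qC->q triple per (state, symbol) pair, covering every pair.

State merging on the prefix tree: take the shortest (then alphabetical) example prefix whose next move is undefined and point that move at state 0, else 1, else 2, ...; a target is out if some Accept/Reject pair would then sit in one state with the same input left (inseparable). If every existing state is out, open a new one.
a: 0a undefined. 0a->0: no, b/aaaab meet in 0 with "b" left. Open state 1: 0a->1.
b: 0b undefined. 0b->0: no, bab/bbbab meet in 1 with "b" left. 0b->1: ok.
aa: 1a undefined. 1a->0: no, b/aaaab meet in 1. 1a->1: no, bab/aaaab meet in 1 with "b" left. Open state 2: 1a->2.
ab: 1b undefined. 1b->0: no, b/abb meet in 1. 1b->1: no, b/ab meet in 1. 1b->2: no, aa/ab meet in 2. Open state 3: 1b->3.
aaa: 2a undefined. 2a->0: no, b/aaab meet in 1. 2a->1: no, bab/aaaab meet in 2 with "b" left. 2a->2: no, bab/aaaab meet in 2 with "b" left. 2a->3: ok.
aab: 2b undefined. 2b->0: no, b/babb meet in 1. 2b->1: ok.
abb: 3b undefined. 3b->0: no, b/abbb meet in 1. 3b->1: no, b/bbbab meet in 1. 3b->2: no, aa/bbbab meet in 2. 3b->3: ok.
bba: 3a undefined. 3a->0: no, b/aaaab meet in 1. 3a->1: ok.
All examples now run through 4 states with every (state, symbol) defined. Accept strings end in {1,2}, Reject strings end in {3}; accept={1,2}.

states=4 start=0 accept={1,2} delta: 0a->1 0b->1 1a->2 1b->3 2a->3 2b->1 3a->1 3b->3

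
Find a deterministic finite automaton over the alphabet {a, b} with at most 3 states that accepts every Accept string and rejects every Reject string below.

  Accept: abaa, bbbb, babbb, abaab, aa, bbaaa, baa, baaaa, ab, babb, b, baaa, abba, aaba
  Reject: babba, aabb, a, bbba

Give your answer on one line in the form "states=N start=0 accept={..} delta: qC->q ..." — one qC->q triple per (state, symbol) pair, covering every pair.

State merging on the prefix tree: take the shortest (then alphabetical) example prefix whose next move is undefined and point that move at state 0, else 1, else 2, ...; a target is out if some Accept/Reject pair would then sit in one state with the same input left (inseparable). If every existing state is out, open a new one.
a: 0a undefined. 0a->0: no, aa/a meet in 0. Open state 1: 0a->1.
b: 0b undefined. 0b->0: no, abba/babba meet in 1 with "bba" left. 0b->1: no, babb/aabb meet in 1 with "abb" left. Open state 2: 0b->2.
aa: 1a undefined. 1a->0: ok.
ab: 1b undefined. 1b->0: ok.
ba: 2a undefined. 2a->0: no, baa/a meet in 1. 2a->1: no, babbb/aabb meet in 2 with "b" left. 2a->2: ok.
bb: 2b undefined. 2b->0: no, abaa/aabb meet in 0. 2b->1: ok.
All examples now run through 3 states with every (state, symbol) defined. Accept strings end in {0,2}, Reject strings end in {1}; accept={0,2}.

states=3 start=0 accept={0,2} delta: 0a->1 0b->2 1a->0 1b->0 2a->2 2b->1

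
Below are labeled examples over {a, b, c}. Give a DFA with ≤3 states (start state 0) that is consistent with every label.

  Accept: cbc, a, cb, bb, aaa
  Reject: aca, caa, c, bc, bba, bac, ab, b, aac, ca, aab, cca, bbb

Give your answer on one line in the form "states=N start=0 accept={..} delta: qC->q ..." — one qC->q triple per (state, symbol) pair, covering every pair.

Grow the machine one transition at a time. Run the examples from 0; the earliest place one falls off (shortest prefix, ties alphabetical) gets sent to the lowest-numbered state that keeps every Accept/Reject pair distinguishable — a pair clashes when both reach the same state with identical unread suffix — and to a fresh state only if none does.
a: 0a undefined. 0a->0: ok.
b: 0b undefined. 0b->0: no, a/bba meet in 0. Open state 1: 0b->1.
c: 0c undefined. 0c->0: no, cbc/bc meet in 1 with "c" left. 0c->1: ok.
ba: 1a undefined. 1a->0: no, a/aca meet in 0. 1a->1: ok.
bb: 1b undefined. 1b->0: no, cbc/aca meet in 1. 1b->1: no, cbc/bc meet in 1 with "c" left. Open state 2: 1b->2.
bc: 1c undefined. 1c->0: no, a/bc meet in 0. 1c->1: ok.
bba: 2a undefined. 2a->0: no, a/bba meet in 0. 2a->1: ok.
bbb: 2b undefined. 2b->0: no, a/bbb meet in 0. 2b->1: ok.
cbc: 2c undefined. 2c->0: ok.
All examples now run through 3 states with every (state, symbol) defined. Accept strings end in {0,2}, Reject strings end in {1}; accept={0,2}.

states=3 start=0 accept={0,2} delta: 0a->0 0b->1 0c->1 1a->1 1b->2 1c->1 2a->1 2b->1 2c->0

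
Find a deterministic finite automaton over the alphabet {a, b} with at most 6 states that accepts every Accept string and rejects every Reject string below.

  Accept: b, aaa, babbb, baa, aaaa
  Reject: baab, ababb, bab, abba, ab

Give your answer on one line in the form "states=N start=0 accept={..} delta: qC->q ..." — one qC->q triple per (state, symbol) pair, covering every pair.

State merging on the prefix tree: take the shortest (then alphabetical) example prefix whose next move is undefined and point that move at state 0, else 1, else 2, ...; a target is out if some Accept/Reject pair would then sit in one state with the same input left (inseparable). If every existing state is out, open a new one.
a: 0a undefined. 0a->0: no, b/ab meet in 0 with "b" left. Open state 1: 0a->1.
b: 0b undefined. 0b->0: ok.
aa: 1a undefined. 1a->0: no, b/baab meet in 0. 1a->1: ok.
ab: 1b undefined. 1b->0: no, b/baab meet in 0. 1b->1: no, aaa/baab meet in 1. Open state 2: 1b->2.
aba: 2a undefined. 2a->0: no, b/ababb meet in 0. 2a->1: ok.
abb: 2b undefined. 2b->0: no, b/ababb meet in 0. 2b->1: no, aaa/ababb meet in 1. 2b->2: no, aaa/abba meet in 1. Open state 3: 2b->3.
abba: 3a undefined. 3a->0: no, b/abba meet in 0. 3a->1: no, aaa/abba meet in 1. 3a->2: ok.
babbb: 3b undefined. 3b->0: ok.
All examples now run through 4 states with every (state, symbol) defined. Accept strings end in {0,1}, Reject strings end in {2,3}; accept={0,1}.

states=4 start=0 accept={0,1} delta: 0a->1 0b->0 1a->1 1b->2 2a->1 2b->3 3a->2 3b->0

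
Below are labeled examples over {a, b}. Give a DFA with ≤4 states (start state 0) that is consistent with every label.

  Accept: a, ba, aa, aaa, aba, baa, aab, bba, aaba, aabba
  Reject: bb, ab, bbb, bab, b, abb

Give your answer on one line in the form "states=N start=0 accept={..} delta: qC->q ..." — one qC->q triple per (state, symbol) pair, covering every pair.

states=3 start=0 accept={1,2} delta: 0a->1 0b->0 1a->2 1b->0 2a->1 2b->1

State merging on the prefix tree: take the shortest (then alphabetical) example prefix whose next move is undefined and point that move at state 0, else 1, else 2, ...; a target is out if some Accept/Reject pair would then sit in one state with the same input left (inseparable). If every existing state is out, open a new one.
a: 0a undefined. 0a->0: no, aab/ab meet in 0 with "b" left. Open state 1: 0a->1.
b: 0b undefined. 0b->0: ok.
aa: 1a undefined. 1a->0: no, aa/bb meet in 0. 1a->1: no, aab/ab meet in 1 with "b" left. Open state 2: 1a->2.
ab: 1b undefined. 1b->0: ok.
aaa: 2a undefined. 2a->0: no, aaa/bb meet in 0. 2a->1: ok.
aab: 2b undefined. 2b->0: no, aab/bb meet in 0. 2b->1: ok.
All examples now run through 3 states with every (state, symbol) defined. Accept strings end in {1,2}, Reject strings end in {0}; accept={1,2}.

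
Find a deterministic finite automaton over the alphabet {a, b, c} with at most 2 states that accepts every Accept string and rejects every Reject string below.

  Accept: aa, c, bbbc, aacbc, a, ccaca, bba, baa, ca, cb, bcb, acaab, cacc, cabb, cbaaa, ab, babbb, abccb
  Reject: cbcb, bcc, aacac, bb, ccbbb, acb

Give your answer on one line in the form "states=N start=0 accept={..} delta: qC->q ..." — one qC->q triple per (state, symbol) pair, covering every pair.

Grow the machine one transition at a time. Run the examples from 0; the earliest place one falls off (shortest prefix, ties alphabetical) gets sent to the lowest-numbered state that keeps every Accept/Reject pair distinguishable — a pair clashes when both reach the same state with identical unread suffix — and to a fresh state only if none does.
a: 0a undefined. 0a->0: no, cb/acb meet in 0 with "cb" left. Open state 1: 0a->1.
b: 0b undefined. 0b->0: ok.
c: 0c undefined. 0c->0: no, c/cbcb meet in 0. 0c->1: ok.
aa: 1a undefined. 1a->0: no, aa/bb meet in 0. 1a->1: ok.
ab: 1b undefined. 1b->0: no, cb/cbcb meet in 0. 1b->1: ok.
ac: 1c undefined. 1c->0: ok.
All examples now run through 2 states with every (state, symbol) defined. Accept strings end in {1}, Reject strings end in {0}; accept={1}.

states=2 start=0 accept={1} delta: 0a->1 0b->0 0c->1 1a->1 1b->1 1c->0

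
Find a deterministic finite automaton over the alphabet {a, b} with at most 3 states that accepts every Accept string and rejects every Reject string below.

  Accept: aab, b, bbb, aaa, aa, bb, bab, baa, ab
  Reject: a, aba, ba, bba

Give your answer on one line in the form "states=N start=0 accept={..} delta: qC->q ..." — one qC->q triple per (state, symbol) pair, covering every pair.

Grow the machine one transition at a time. Run the examples from 0; the earliest place one falls off (shortest prefix, ties alphabetical) gets sent to the lowest-numbered state that keeps every Accept/Reject pair distinguishable — a pair clashes when both reach the same state with identical unread suffix — and to a fresh state only if none does.
a: 0a undefined. 0a->0: no, aaa/a meet in 0. Open state 1: 0a->1.
b: 0b undefined. 0b->0: ok.
aa: 1a undefined. 1a->0: no, aaa/a meet in 1. 1a->1: no, aaa/a meet in 1. Open state 2: 1a->2.
ab: 1b undefined. 1b->0: ok.
aaa: 2a undefined. 2a->0: ok.
aab: 2b undefined. 2b->0: ok.
All examples now run through 3 states with every (state, symbol) defined. Accept strings end in {0,2}, Reject strings end in {1}; accept={0,2}.

states=3 start=0 accept={0,2} delta: 0a->1 0b->0 1a->2 1b->0 2a->0 2b->0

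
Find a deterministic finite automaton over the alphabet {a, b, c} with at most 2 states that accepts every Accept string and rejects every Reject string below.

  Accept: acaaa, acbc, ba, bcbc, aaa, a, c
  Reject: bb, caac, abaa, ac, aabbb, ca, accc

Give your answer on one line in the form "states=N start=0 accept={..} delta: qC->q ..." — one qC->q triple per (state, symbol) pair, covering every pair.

State merging on the prefix tree: take the shortest (then alphabetical) example prefix whose next move is undefined and point that move at state 0, else 1, else 2, ...; a target is out if some Accept/Reject pair would then sit in one state with the same input left (inseparable). If every existing state is out, open a new one.
a: 0a undefined. 0a->0: no, c/ac meet in 0 with "c" left. Open state 1: 0a->1.
b: 0b undefined. 0b->0: ok.
c: 0c undefined. 0c->0: no, ba/ca meet in 1. 0c->1: ok.
aa: 1a undefined. 1a->0: ok.
ab: 1b undefined. 1b->0: ok.
ac: 1c undefined. 1c->0: ok.
All examples now run through 2 states with every (state, symbol) defined. Accept strings end in {1}, Reject strings end in {0}; accept={1}.

states=2 start=0 accept={1} delta: 0a->1 0b->0 0c->1 1a->0 1b->0 1c->0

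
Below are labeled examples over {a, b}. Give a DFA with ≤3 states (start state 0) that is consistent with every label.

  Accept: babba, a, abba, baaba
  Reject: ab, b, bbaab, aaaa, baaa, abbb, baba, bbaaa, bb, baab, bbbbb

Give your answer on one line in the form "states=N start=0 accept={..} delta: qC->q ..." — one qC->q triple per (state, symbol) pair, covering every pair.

State merging on the prefix tree: take the shortest (then alphabetical) example prefix whose next move is undefined and point that move at state 0, else 1, else 2, ...; a target is out if some Accept/Reject pair would then sit in one state with the same input left (inseparable). If every existing state is out, open a new one.
a: 0a undefined. 0a->0: no, a/aaaa meet in 0. Open state 1: 0a->1.
b: 0b undefined. 0b->0: ok.
aa: 1a undefined. 1a->0: no, a/baaa meet in 1. 1a->1: no, a/aaaa meet in 1. Open state 2: 1a->2.
ab: 1b undefined. 1b->0: no, babba/baba meet in 1. 1b->1: no, babba/baba meet in 2. 1b->2: ok.
aaa: 2a undefined. 2a->0: no, a/aaaa meet in 1. 2a->1: no, a/baaa meet in 1. 2a->2: ok.
abb: 2b undefined. 2b->0: ok.
All examples now run through 3 states with every (state, symbol) defined. Accept strings end in {1}, Reject strings end in {0,2}; accept={1}.

states=3 start=0 accept={1} delta: 0a->1 0b->0 1a->2 1b->2 2a->2 2b->0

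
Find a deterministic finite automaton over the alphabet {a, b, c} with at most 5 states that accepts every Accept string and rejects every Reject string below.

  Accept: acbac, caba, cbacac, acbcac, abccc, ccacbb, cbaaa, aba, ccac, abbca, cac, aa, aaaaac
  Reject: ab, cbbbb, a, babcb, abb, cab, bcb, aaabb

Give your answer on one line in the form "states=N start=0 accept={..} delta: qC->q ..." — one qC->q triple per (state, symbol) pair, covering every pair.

Grow the machine one transition at a time. Run the examples from 0; the earliest place one falls off (shortest prefix, ties alphabetical) gets sent to the lowest-numbered state that keeps every Accept/Reject pair distinguishable — a pair clashes when both reach the same state with identical unread suffix — and to a fresh state only if none does.
a: 0a undefined. 0a->0: no, aa/a meet in 0. Open state 1: 0a->1.
b: 0b undefined. 0b->0: ok.
c: 0c undefined. 0c->0: ok.
aa: 1a undefined. 1a->0: no, cbaaa/a meet in 1. 1a->1: no, cbaaa/a meet in 1. Open state 2: 1a->2.
ab: 1b undefined. 1b->0: no, caba/a meet in 1. 1b->1: ok.
ac: 1c undefined. 1c->0: no, acbac/cbbbb meet in 0. 1c->1: no, abccc/ab meet in 1. 1c->2: ok.
aaa: 2a undefined. 2a->0: no, cbacac/cbbbb meet in 0. 2a->1: no, cbaaa/ab meet in 1. 2a->2: no, ccacbb/aaabb meet in 2 with "bb" left. Open state 3: 2a->3.
acb: 2b undefined. 2b->0: no, ccacbb/cbbbb meet in 0. 2b->1: no, ccacbb/ab meet in 1. 2b->2: no, caba/babcb meet in 2. 2b->3: no, cbaaa/babcb meet in 3. Open state 4: 2b->4.
aaaa: 3a undefined. 3a->0: ok.
aaab: 3b undefined. 3b->0: ok.
abcc: 2c undefined. 2c->0: no, abccc/cbbbb meet in 0. 2c->1: ok.
acba: 4a undefined. 4a->0: no, acbac/cbbbb meet in 0. 4a->1: ok.
acbc: 4c undefined. 4c->0: ok.
cbacac: 3c undefined. 3c->0: no, cbacac/cbbbb meet in 0. 3c->1: no, cbacac/ab meet in 1. 3c->2: ok.
ccacbb: 4b undefined. 4b->0: no, ccacbb/cbbbb meet in 0. 4b->1: no, ccacbb/ab meet in 1. 4b->2: ok.
All examples now run through 5 states with every (state, symbol) defined. Accept strings end in {2,3}, Reject strings end in {0,1,4}; accept={2,3}.

states=5 start=0 accept={2,3} delta: 0a->1 0b->0 0c->0 1a->2 1b->1 1c->2 2a->3 2b->4 2c->1 3a->0 3b->0 3c->2 4a->1 4b->2 4c->0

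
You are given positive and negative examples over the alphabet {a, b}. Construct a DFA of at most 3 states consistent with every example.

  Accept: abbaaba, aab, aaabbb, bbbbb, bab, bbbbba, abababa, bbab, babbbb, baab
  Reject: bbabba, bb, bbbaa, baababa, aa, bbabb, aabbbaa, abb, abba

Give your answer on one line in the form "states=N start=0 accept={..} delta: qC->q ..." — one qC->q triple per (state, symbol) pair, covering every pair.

Grow the machine one transition at a time. Run the examples from 0; the earliest place one falls off (shortest prefix, ties alphabetical) gets sent to the lowest-numbered state that keeps every Accept/Reject pair distinguishable — a pair clashes when both reach the same state with identical unread suffix — and to a fresh state only if none does.
a: 0a undefined. 0a->0: ok.
b: 0b undefined. 0b->0: no, abbaaba/bbabba meet in 0. Open state 1: 0b->1.
ba: 1a undefined. 1a->0: no, abababa/baababa meet in 0. 1a->1: no, bab/bb meet in 1 with "b" left. Open state 2: 1a->2.
bb: 1b undefined. 1b->0: ok.
baa: 2a undefined. 2a->0: ok.
bab: 2b undefined. 2b->0: no, bab/bbabba meet in 0. 2b->1: no, abbaaba/baababa meet in 2. 2b->2: ok.
All examples now run through 3 states with every (state, symbol) defined. Accept strings end in {1,2}, Reject strings end in {0}; accept={1,2}.

states=3 start=0 accept={1,2} delta: 0a->0 0b->1 1a->2 1b->0 2a->0 2b->2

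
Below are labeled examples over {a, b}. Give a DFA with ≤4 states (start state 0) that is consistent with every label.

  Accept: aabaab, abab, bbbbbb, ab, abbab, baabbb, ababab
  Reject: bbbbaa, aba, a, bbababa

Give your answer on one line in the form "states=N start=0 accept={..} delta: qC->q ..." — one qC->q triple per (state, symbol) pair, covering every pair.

states=2 start=0 accept={1} delta: 0a->0 0b->1 1a->0 1b->1

Grow the machine one transition at a time. Run the examples from 0; the earliest place one falls off (shortest prefix, ties alphabetical) gets sent to the lowest-numbered state that keeps every Accept/Reject pair distinguishable — a pair clashes when both reach the same state with identical unread suffix — and to a fresh state only if none does.
a: 0a undefined. 0a->0: ok.
b: 0b undefined. 0b->0: no, aabaab/bbbbaa meet in 0. Open state 1: 0b->1.
ba: 1a undefined. 1a->0: ok.
bb: 1b undefined. 1b->0: no, bbbbbb/bbbbaa meet in 0. 1b->1: ok.
All examples now run through 2 states with every (state, symbol) defined. Accept strings end in {1}, Reject strings end in {0}; accept={1}.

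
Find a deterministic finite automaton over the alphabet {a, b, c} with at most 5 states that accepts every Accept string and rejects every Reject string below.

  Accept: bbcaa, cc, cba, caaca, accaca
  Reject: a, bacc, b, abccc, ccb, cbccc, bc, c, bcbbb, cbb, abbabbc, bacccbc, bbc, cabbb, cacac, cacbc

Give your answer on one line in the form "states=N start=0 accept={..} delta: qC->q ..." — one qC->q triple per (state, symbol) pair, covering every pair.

states=5 start=0 accept={3} delta: 0a->0 0b->1 0c->2 1a->1 1b->0 1c->1 2a->3 2b->2 2c->3 3a->3 3b->0 3c->4 4a->3 4b->0 4c->0

State merging on the prefix tree: take the shortest (then alphabetical) example prefix whose next move is undefined and point that move at state 0, else 1, else 2, ...; a target is out if some Accept/Reject pair would then sit in one state with the same input left (inseparable). If every existing state is out, open a new one.
a: 0a undefined. 0a->0: ok.
b: 0b undefined. 0b->0: no, cc/bacc meet in 0 with "cc" left. Open state 1: 0b->1.
c: 0c undefined. 0c->0: no, cc/a meet in 0. 0c->1: no, cc/bc meet in 1 with "c" left. Open state 2: 0c->2.
ba: 1a undefined. 1a->0: no, cc/bacc meet in 2 with "c" left. 1a->1: ok.
bb: 1b undefined. 1b->0: ok.
bc: 1c undefined. 1c->0: no, cc/abccc meet in 2 with "c" left. 1c->1: ok.
ca: 2a undefined. 2a->0: no, bbcaa/a meet in 0. 2a->1: no, bbcaa/bacc meet in 1. 2a->2: no, bbcaa/c meet in 2. Open state 3: 2a->3.
cb: 2b undefined. 2b->0: no, cba/a meet in 0. 2b->1: no, cba/bacc meet in 1. 2b->2: ok.
cc: 2c undefined. 2c->0: no, cc/a meet in 0. 2c->1: no, cc/bacc meet in 1. 2c->2: no, cc/ccb meet in 2. 2c->3: ok.
caa: 3a undefined. 3a->0: no, bbcaa/a meet in 0. 3a->1: no, bbcaa/bacc meet in 1. 3a->2: no, bbcaa/c meet in 2. 3a->3: ok.
cab: 3b undefined. 3b->0: ok.
cac: 3c undefined. 3c->0: no, caaca/a meet in 0. 3c->1: no, caaca/bacc meet in 1. 3c->2: no, bbcaa/cbccc meet in 3. 3c->3: no, bbcaa/cbccc meet in 3. Open state 4: 3c->4.
caca: 4a undefined. 4a->0: no, caaca/a meet in 0. 4a->1: no, caaca/bacc meet in 1. 4a->2: no, bbcaa/cacac meet in 3. 4a->3: ok.
cacb: 4b undefined. 4b->0: ok.
cbccc: 4c undefined. 4c->0: ok.
All examples now run through 5 states with every (state, symbol) defined. Accept strings end in {3}, Reject strings end in {0,1,2,4}; accept={3}.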